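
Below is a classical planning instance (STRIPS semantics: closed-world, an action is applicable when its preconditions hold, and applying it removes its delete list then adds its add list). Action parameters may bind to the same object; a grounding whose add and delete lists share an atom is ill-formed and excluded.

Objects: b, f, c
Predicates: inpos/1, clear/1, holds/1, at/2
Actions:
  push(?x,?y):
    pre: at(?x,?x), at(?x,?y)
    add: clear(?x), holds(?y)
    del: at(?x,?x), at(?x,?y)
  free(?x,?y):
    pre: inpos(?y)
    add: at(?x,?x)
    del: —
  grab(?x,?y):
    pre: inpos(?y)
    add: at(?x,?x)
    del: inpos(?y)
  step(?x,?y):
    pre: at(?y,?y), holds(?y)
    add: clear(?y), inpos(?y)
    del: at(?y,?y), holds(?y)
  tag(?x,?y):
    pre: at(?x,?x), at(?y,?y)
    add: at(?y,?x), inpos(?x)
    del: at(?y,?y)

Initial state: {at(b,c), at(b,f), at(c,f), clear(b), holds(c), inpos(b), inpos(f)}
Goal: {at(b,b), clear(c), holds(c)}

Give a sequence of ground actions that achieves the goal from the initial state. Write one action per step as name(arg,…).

1. free(b,b)  →  {at(b,b), at(b,c), at(b,f), at(c,f), clear(b), holds(c), inpos(b), inpos(f)}
2. free(c,b)  →  {at(b,b), at(b,c), at(b,f), at(c,c), at(c,f), clear(b), holds(c), inpos(b), inpos(f)}
3. push(c,f)  →  {at(b,b), at(b,c), at(b,f), clear(b), clear(c), holds(c), holds(f), inpos(b), inpos(f)}

free(b,b); free(c,b); push(c,f)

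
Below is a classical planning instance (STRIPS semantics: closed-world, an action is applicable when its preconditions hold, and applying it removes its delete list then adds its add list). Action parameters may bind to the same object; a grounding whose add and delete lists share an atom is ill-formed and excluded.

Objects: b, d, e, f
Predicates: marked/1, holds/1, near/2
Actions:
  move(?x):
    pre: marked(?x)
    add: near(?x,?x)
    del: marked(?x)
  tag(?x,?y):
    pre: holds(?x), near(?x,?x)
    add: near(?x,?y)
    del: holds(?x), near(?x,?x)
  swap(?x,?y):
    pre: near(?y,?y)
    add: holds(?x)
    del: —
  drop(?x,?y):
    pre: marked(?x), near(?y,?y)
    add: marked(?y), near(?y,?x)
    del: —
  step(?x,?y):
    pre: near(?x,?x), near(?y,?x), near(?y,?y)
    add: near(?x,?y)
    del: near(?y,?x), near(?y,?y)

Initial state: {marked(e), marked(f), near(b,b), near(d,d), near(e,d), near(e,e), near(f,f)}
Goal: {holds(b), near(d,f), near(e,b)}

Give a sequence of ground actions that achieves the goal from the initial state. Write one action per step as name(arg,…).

swap(b,b); swap(e,b); tag(e,b); drop(f,d)

1. swap(b,b)  →  {holds(b), marked(e), marked(f), near(b,b), near(d,d), near(e,d), near(e,e), near(f,f)}
2. swap(e,b)  →  {holds(b), holds(e), marked(e), marked(f), near(b,b), near(d,d), near(e,d), near(e,e), near(f,f)}
3. tag(e,b)  →  {holds(b), marked(e), marked(f), near(b,b), near(d,d), near(e,b), near(e,d), near(f,f)}
4. drop(f,d)  →  {holds(b), marked(d), marked(e), marked(f), near(b,b), near(d,d), near(d,f), near(e,b), near(e,d), near(f,f)}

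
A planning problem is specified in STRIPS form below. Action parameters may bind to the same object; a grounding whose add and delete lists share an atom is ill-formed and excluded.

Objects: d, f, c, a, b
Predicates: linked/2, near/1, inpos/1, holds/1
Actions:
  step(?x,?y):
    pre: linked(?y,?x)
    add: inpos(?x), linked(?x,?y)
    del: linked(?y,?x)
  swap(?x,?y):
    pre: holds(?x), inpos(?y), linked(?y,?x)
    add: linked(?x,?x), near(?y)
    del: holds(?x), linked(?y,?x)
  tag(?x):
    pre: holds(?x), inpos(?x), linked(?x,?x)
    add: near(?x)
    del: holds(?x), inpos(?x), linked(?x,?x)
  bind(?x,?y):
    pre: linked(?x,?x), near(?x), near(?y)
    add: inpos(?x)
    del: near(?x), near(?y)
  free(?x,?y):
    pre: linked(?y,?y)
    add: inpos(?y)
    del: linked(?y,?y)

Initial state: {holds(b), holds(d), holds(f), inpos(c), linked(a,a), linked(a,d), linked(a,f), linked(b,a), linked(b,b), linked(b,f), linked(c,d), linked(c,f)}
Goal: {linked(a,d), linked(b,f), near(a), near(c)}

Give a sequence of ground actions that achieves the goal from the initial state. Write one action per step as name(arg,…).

1. step(a,b)  →  {holds(b), holds(d), holds(f), inpos(a), inpos(c), linked(a,a), linked(a,b), linked(a,d), linked(a,f), linked(b,b), linked(b,f), linked(c,d), linked(c,f)}
2. swap(d,c)  →  {holds(b), holds(f), inpos(a), inpos(c), linked(a,a), linked(a,b), linked(a,d), linked(a,f), linked(b,b), linked(b,f), linked(c,f), linked(d,d), near(c)}
3. swap(f,a)  →  {holds(b), inpos(a), inpos(c), linked(a,a), linked(a,b), linked(a,d), linked(b,b), linked(b,f), linked(c,f), linked(d,d), linked(f,f), near(a), near(c)}

step(a,b); swap(d,c); swap(f,a)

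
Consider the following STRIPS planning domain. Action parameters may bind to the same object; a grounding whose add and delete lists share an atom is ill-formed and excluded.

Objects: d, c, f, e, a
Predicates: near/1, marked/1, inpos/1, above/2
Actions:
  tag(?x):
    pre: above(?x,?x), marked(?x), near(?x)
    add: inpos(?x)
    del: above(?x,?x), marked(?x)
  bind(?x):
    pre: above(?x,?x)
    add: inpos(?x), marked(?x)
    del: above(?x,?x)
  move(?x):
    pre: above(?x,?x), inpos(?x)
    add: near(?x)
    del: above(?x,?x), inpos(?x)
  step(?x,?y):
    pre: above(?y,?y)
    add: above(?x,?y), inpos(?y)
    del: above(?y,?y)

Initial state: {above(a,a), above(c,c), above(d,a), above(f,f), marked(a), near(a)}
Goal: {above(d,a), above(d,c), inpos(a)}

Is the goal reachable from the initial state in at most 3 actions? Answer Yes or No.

1. tag(a)  →  {above(c,c), above(d,a), above(f,f), inpos(a), near(a)}
2. step(d,c)  →  {above(d,a), above(d,c), above(f,f), inpos(a), inpos(c), near(a)}
optimal plan length = 2; 2 ≤ 3

Yes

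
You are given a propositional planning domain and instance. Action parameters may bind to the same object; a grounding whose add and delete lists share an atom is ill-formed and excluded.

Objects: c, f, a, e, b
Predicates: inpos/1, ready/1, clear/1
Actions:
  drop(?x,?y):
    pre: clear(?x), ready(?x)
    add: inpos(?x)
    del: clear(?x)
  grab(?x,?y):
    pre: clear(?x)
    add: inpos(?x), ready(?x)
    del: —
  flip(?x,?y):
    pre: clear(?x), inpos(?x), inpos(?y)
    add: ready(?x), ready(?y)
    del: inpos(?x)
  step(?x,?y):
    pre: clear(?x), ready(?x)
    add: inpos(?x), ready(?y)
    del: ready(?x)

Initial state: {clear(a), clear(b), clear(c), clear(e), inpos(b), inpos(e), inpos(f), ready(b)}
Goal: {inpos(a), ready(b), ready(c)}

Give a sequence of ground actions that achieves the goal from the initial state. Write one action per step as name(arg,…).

1. grab(c,c)  →  {clear(a), clear(b), clear(c), clear(e), inpos(b), inpos(c), inpos(e), inpos(f), ready(b), ready(c)}
2. grab(a,c)  →  {clear(a), clear(b), clear(c), clear(e), inpos(a), inpos(b), inpos(c), inpos(e), inpos(f), ready(a), ready(b), ready(c)}

grab(c,c); grab(a,c)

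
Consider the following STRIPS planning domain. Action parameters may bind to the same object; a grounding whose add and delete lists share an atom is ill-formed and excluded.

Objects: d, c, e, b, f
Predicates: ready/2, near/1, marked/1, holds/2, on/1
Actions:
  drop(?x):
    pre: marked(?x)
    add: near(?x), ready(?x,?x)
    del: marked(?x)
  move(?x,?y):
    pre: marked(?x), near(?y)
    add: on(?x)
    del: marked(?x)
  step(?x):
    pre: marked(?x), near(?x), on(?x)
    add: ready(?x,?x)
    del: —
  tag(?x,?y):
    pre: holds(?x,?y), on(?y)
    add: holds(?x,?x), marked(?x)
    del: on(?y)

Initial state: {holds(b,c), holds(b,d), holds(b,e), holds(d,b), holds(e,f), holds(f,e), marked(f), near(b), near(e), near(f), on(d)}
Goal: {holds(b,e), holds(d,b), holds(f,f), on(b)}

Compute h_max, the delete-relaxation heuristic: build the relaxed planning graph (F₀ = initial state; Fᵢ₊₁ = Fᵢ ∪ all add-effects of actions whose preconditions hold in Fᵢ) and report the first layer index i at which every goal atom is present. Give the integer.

4

F0 = init (11 atoms)
F1 = F0 ∪ {holds(b,b), marked(b), on(f), ready(f,f)}  (15 atoms)
F2 = F1 ∪ {holds(e,e), marked(e), on(b), ready(b,b)}  (19 atoms)
F3 = F2 ∪ {holds(d,d), marked(d), on(e), ready(e,e)}  (23 atoms)
F4 = F3 ∪ {holds(f,f), near(d), ready(d,d)}  (26 atoms)
goal ⊆ F4  ⇒  h_max = 4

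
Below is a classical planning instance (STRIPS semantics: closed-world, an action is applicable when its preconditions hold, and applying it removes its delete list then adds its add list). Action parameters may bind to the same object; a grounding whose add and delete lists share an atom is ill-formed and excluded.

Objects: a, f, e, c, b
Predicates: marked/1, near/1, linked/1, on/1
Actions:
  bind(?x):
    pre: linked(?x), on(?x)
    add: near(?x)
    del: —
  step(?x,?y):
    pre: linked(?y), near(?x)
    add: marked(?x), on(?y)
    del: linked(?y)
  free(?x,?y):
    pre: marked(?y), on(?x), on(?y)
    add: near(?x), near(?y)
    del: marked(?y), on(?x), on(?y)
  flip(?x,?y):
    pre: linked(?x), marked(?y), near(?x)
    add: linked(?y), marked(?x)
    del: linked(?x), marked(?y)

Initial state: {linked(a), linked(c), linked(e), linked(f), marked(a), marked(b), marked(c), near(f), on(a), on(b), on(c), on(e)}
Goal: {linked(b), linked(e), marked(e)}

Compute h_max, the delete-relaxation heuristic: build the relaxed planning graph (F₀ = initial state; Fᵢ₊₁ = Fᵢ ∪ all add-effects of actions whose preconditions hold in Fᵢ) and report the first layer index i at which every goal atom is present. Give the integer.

2

F0 = init (12 atoms)
F1 = F0 ∪ {linked(b), marked(f), near(a), near(b), near(c), near(e), on(f)}  (19 atoms)
F2 = F1 ∪ {marked(e)}  (20 atoms)
goal ⊆ F2  ⇒  h_max = 2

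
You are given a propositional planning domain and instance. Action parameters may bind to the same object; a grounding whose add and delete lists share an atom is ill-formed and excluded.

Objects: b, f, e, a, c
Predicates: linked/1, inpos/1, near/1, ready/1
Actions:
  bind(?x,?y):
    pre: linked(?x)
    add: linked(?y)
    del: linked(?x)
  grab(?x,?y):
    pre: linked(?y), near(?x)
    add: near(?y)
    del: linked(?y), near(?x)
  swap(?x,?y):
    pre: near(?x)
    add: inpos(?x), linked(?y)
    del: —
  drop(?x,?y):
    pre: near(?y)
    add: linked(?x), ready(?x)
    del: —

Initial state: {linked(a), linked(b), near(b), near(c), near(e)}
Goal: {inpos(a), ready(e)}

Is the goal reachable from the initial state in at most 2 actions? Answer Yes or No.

1. grab(b,a)  →  {linked(b), near(a), near(c), near(e)}
2. swap(a,b)  →  {inpos(a), linked(b), near(a), near(c), near(e)}
3. drop(e,e)  →  {inpos(a), linked(b), linked(e), near(a), near(c), near(e), ready(e)}
optimal plan length = 3; 3 > 2

No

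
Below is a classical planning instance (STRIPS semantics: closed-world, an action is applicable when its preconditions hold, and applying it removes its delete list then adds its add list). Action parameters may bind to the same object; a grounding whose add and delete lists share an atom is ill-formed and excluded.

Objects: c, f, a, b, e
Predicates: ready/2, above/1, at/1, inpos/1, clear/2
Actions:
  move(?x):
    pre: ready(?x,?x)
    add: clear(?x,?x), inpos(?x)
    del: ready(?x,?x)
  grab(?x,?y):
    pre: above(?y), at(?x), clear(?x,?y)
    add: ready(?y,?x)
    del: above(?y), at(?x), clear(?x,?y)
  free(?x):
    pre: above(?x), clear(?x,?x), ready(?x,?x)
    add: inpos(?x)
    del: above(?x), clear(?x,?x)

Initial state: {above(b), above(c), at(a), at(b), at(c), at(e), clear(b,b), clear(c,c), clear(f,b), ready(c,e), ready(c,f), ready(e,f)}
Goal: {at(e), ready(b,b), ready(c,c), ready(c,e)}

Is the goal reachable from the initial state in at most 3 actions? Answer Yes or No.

1. grab(c,c)  →  {above(b), at(a), at(b), at(e), clear(b,b), clear(f,b), ready(c,c), ready(c,e), ready(c,f), ready(e,f)}
2. grab(b,b)  →  {at(a), at(e), clear(f,b), ready(b,b), ready(c,c), ready(c,e), ready(c,f), ready(e,f)}
optimal plan length = 2; 2 ≤ 3

Yes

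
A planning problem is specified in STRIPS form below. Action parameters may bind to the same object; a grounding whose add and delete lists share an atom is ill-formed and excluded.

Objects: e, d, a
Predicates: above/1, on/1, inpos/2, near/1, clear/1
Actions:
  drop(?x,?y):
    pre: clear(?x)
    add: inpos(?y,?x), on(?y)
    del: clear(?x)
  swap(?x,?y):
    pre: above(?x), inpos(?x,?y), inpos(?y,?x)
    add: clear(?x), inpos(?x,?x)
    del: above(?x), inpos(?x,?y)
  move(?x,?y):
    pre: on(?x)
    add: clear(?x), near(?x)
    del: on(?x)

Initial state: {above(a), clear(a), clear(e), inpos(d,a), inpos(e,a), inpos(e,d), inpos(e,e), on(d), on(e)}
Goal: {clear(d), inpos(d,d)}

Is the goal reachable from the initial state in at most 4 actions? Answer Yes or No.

1. move(d,e)  →  {above(a), clear(a), clear(d), clear(e), inpos(d,a), inpos(e,a), inpos(e,d), inpos(e,e), near(d), on(e)}
2. drop(d,d)  →  {above(a), clear(a), clear(e), inpos(d,a), inpos(d,d), inpos(e,a), inpos(e,d), inpos(e,e), near(d), on(d), on(e)}
3. move(d,e)  →  {above(a), clear(a), clear(d), clear(e), inpos(d,a), inpos(d,d), inpos(e,a), inpos(e,d), inpos(e,e), near(d), on(e)}
optimal plan length = 3; 3 ≤ 4

Yes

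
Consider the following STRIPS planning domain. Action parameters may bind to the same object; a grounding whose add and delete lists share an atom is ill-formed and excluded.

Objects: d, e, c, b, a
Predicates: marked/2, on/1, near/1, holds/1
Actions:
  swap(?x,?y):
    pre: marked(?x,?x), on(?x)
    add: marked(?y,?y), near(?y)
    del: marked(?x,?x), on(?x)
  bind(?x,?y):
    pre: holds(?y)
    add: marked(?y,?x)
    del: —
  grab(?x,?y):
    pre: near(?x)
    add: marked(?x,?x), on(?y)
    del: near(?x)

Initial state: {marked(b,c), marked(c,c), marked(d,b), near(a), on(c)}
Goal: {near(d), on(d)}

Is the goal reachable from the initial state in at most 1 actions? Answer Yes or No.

No

1. swap(c,d)  →  {marked(b,c), marked(d,b), marked(d,d), near(a), near(d)}
2. grab(a,d)  →  {marked(a,a), marked(b,c), marked(d,b), marked(d,d), near(d), on(d)}
optimal plan length = 2; 2 > 1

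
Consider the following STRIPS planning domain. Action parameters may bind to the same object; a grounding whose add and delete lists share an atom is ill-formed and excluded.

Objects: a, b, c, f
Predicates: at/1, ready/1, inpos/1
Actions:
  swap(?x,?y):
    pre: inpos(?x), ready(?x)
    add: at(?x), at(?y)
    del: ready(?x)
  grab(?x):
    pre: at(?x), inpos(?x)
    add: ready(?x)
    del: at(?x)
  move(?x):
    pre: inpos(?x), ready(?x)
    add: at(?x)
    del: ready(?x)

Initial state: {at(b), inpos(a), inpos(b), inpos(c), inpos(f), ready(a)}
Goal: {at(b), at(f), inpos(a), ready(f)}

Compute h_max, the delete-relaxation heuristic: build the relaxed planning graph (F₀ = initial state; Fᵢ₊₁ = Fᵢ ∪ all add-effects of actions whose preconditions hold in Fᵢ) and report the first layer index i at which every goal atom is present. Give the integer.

2

F0 = init (6 atoms)
F1 = F0 ∪ {at(a), at(c), at(f), ready(b)}  (10 atoms)
F2 = F1 ∪ {ready(c), ready(f)}  (12 atoms)
goal ⊆ F2  ⇒  h_max = 2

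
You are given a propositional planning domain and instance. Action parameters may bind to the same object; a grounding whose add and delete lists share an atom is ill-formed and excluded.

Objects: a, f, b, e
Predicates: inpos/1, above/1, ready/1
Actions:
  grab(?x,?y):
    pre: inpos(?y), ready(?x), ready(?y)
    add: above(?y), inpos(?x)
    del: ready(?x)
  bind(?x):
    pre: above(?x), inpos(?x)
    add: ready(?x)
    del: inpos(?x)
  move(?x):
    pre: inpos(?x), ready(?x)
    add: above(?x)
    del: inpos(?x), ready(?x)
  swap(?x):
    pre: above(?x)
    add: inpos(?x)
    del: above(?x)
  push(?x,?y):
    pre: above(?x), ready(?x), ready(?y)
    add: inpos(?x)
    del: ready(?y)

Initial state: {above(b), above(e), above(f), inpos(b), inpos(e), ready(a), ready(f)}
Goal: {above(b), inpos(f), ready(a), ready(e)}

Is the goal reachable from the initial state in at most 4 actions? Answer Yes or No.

Yes

1. bind(e)  →  {above(b), above(e), above(f), inpos(b), ready(a), ready(e), ready(f)}
2. swap(f)  →  {above(b), above(e), inpos(b), inpos(f), ready(a), ready(e), ready(f)}
optimal plan length = 2; 2 ≤ 4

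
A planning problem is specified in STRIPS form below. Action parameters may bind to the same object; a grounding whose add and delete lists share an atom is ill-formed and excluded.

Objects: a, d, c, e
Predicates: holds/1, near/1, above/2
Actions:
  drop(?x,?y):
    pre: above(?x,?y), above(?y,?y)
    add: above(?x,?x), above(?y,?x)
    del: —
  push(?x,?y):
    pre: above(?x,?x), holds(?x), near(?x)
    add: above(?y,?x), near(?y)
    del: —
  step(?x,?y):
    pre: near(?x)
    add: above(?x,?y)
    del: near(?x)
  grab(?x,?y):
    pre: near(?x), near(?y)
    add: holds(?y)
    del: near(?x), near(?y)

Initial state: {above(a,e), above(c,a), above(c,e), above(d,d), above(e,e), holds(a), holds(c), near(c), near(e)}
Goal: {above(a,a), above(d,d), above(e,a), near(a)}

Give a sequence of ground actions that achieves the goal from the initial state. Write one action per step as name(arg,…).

1. drop(a,e)  →  {above(a,a), above(a,e), above(c,a), above(c,e), above(d,d), above(e,a), above(e,e), holds(a), holds(c), near(c), near(e)}
2. drop(c,a)  →  {above(a,a), above(a,c), above(a,e), above(c,a), above(c,c), above(c,e), above(d,d), above(e,a), above(e,e), holds(a), holds(c), near(c), near(e)}
3. push(c,a)  →  {above(a,a), above(a,c), above(a,e), above(c,a), above(c,c), above(c,e), above(d,d), above(e,a), above(e,e), holds(a), holds(c), near(a), near(c), near(e)}

drop(a,e); drop(c,a); push(c,a)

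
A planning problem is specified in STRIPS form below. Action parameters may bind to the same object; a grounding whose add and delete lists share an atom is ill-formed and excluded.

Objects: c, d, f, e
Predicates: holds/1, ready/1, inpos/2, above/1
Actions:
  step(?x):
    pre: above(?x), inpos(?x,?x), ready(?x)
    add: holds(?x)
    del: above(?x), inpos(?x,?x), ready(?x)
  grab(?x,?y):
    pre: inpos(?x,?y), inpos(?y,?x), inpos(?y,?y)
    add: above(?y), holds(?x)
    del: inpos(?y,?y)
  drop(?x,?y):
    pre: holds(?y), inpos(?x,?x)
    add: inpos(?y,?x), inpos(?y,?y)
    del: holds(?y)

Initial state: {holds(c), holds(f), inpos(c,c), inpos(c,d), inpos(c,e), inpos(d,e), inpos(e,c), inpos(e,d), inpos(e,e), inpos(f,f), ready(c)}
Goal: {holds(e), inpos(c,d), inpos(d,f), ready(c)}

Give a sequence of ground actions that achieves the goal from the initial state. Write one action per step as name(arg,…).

1. grab(d,e)  →  {above(e), holds(c), holds(d), holds(f), inpos(c,c), inpos(c,d), inpos(c,e), inpos(d,e), inpos(e,c), inpos(e,d), inpos(f,f), ready(c)}
2. grab(e,c)  →  {above(c), above(e), holds(c), holds(d), holds(e), holds(f), inpos(c,d), inpos(c,e), inpos(d,e), inpos(e,c), inpos(e,d), inpos(f,f), ready(c)}
3. drop(f,d)  →  {above(c), above(e), holds(c), holds(e), holds(f), inpos(c,d), inpos(c,e), inpos(d,d), inpos(d,e), inpos(d,f), inpos(e,c), inpos(e,d), inpos(f,f), ready(c)}

grab(d,e); grab(e,c); drop(f,d)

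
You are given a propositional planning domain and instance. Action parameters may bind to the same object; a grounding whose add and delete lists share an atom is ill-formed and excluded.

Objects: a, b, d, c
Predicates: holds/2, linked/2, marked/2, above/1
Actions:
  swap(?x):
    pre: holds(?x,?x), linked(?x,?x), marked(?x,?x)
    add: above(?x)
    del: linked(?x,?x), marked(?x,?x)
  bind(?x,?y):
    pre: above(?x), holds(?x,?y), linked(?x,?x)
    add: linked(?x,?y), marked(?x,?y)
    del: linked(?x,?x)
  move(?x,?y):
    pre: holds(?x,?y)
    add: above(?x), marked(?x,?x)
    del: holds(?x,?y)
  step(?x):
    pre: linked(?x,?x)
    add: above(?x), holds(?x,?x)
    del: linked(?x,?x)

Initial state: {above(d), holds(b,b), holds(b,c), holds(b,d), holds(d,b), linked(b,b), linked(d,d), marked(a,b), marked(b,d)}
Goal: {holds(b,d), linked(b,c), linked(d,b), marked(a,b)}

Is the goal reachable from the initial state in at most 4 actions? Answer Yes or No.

Yes

1. bind(d,b)  →  {above(d), holds(b,b), holds(b,c), holds(b,d), holds(d,b), linked(b,b), linked(d,b), marked(a,b), marked(b,d), marked(d,b)}
2. move(b,b)  →  {above(b), above(d), holds(b,c), holds(b,d), holds(d,b), linked(b,b), linked(d,b), marked(a,b), marked(b,b), marked(b,d), marked(d,b)}
3. bind(b,c)  →  {above(b), above(d), holds(b,c), holds(b,d), holds(d,b), linked(b,c), linked(d,b), marked(a,b), marked(b,b), marked(b,c), marked(b,d), marked(d,b)}
optimal plan length = 3; 3 ≤ 4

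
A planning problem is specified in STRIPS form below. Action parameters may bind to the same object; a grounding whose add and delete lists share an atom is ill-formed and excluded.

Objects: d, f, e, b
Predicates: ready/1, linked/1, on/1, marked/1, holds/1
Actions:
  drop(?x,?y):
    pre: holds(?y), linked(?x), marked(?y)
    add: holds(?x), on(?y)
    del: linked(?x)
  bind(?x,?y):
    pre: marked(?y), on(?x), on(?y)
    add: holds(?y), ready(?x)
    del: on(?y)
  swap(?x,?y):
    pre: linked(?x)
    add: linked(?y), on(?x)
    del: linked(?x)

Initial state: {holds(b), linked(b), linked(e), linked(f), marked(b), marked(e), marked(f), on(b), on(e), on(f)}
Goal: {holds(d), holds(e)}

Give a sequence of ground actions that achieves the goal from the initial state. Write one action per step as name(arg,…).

drop(e,b); swap(f,d); drop(d,e)

1. drop(e,b)  →  {holds(b), holds(e), linked(b), linked(f), marked(b), marked(e), marked(f), on(b), on(e), on(f)}
2. swap(f,d)  →  {holds(b), holds(e), linked(b), linked(d), marked(b), marked(e), marked(f), on(b), on(e), on(f)}
3. drop(d,e)  →  {holds(b), holds(d), holds(e), linked(b), marked(b), marked(e), marked(f), on(b), on(e), on(f)}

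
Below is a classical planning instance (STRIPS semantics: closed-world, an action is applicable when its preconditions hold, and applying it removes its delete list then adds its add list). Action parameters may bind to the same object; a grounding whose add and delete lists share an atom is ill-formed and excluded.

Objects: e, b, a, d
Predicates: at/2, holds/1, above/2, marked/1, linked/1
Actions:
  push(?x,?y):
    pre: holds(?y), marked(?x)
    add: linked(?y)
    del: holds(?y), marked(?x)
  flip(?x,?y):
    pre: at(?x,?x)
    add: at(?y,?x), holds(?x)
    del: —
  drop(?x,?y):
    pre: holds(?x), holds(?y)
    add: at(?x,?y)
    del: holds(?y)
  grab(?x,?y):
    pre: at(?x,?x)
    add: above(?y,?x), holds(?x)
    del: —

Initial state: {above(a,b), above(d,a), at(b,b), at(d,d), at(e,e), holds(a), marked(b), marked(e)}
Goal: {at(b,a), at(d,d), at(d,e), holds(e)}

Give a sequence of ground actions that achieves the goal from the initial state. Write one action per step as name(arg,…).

1. flip(e,d)  →  {above(a,b), above(d,a), at(b,b), at(d,d), at(d,e), at(e,e), holds(a), holds(e), marked(b), marked(e)}
2. flip(b,e)  →  {above(a,b), above(d,a), at(b,b), at(d,d), at(d,e), at(e,b), at(e,e), holds(a), holds(b), holds(e), marked(b), marked(e)}
3. drop(b,a)  →  {above(a,b), above(d,a), at(b,a), at(b,b), at(d,d), at(d,e), at(e,b), at(e,e), holds(b), holds(e), marked(b), marked(e)}

flip(e,d); flip(b,e); drop(b,a)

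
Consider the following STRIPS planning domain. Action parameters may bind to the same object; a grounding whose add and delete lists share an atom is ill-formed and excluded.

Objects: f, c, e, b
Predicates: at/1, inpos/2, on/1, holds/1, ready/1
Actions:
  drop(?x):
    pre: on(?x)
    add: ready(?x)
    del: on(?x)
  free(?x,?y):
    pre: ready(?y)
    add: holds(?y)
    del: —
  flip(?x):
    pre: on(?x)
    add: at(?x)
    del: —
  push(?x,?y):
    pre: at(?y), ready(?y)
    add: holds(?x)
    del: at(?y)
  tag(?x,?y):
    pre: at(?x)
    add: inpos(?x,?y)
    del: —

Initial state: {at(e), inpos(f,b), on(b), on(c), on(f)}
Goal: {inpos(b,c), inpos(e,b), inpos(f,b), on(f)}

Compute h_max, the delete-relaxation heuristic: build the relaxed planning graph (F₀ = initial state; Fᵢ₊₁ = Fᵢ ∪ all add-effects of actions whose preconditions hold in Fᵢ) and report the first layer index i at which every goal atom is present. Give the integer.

2

F0 = init (5 atoms)
F1 = F0 ∪ {at(b), at(c), at(f), inpos(e,b), inpos(e,c), inpos(e,e), inpos(e,f), ready(b), ready(c), ready(f)}  (15 atoms)
F2 = F1 ∪ {holds(b), holds(c), holds(e), holds(f), inpos(b,b), inpos(b,c), inpos(b,e), inpos(b,f), inpos(c,b), inpos(c,c), inpos(c,e), inpos(c,f), inpos(f,c), inpos(f,e), inpos(f,f)}  (30 atoms)
goal ⊆ F2  ⇒  h_max = 2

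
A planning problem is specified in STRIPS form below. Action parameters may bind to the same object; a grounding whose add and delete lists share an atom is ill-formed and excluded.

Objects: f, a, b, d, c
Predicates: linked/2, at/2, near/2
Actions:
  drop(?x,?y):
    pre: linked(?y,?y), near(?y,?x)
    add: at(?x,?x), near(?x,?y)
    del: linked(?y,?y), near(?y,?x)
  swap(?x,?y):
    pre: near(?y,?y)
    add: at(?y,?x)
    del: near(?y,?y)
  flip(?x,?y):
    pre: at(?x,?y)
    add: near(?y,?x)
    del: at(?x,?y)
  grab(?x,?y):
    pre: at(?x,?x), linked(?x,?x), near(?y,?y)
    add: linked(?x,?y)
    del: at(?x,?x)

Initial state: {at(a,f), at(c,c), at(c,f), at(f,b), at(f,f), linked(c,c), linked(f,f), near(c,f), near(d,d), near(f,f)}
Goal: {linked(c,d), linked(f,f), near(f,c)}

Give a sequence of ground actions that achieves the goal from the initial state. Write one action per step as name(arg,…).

1. flip(c,f)  →  {at(a,f), at(c,c), at(f,b), at(f,f), linked(c,c), linked(f,f), near(c,f), near(d,d), near(f,c), near(f,f)}
2. grab(c,d)  →  {at(a,f), at(f,b), at(f,f), linked(c,c), linked(c,d), linked(f,f), near(c,f), near(d,d), near(f,c), near(f,f)}

flip(c,f); grab(c,d)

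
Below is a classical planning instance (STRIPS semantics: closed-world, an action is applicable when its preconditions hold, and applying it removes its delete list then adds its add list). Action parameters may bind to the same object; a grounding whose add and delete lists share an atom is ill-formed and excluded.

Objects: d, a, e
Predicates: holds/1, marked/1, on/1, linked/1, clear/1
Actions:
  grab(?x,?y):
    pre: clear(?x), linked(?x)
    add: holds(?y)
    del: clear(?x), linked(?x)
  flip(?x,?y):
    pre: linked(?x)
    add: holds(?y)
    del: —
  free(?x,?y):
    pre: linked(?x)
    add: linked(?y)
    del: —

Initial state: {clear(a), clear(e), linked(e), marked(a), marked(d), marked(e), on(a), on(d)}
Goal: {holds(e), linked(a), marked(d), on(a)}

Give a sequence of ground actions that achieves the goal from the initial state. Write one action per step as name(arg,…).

flip(e,e); free(e,a)

1. flip(e,e)  →  {clear(a), clear(e), holds(e), linked(e), marked(a), marked(d), marked(e), on(a), on(d)}
2. free(e,a)  →  {clear(a), clear(e), holds(e), linked(a), linked(e), marked(a), marked(d), marked(e), on(a), on(d)}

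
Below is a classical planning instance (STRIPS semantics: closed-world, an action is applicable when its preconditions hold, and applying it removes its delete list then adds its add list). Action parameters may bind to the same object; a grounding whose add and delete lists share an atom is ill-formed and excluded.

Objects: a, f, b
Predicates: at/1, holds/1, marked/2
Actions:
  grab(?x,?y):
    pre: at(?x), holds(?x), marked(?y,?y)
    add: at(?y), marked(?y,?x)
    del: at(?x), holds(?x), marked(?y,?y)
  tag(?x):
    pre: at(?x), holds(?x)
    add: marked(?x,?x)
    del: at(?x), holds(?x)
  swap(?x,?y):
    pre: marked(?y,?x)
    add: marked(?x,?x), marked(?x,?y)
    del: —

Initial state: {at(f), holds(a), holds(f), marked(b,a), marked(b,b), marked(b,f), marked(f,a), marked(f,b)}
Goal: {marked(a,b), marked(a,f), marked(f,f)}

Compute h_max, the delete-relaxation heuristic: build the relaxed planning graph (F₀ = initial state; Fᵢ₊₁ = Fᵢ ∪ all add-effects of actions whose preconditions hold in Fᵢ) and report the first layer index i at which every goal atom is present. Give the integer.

1

F0 = init (8 atoms)
F1 = F0 ∪ {at(b), marked(a,a), marked(a,b), marked(a,f), marked(f,f)}  (13 atoms)
goal ⊆ F1  ⇒  h_max = 1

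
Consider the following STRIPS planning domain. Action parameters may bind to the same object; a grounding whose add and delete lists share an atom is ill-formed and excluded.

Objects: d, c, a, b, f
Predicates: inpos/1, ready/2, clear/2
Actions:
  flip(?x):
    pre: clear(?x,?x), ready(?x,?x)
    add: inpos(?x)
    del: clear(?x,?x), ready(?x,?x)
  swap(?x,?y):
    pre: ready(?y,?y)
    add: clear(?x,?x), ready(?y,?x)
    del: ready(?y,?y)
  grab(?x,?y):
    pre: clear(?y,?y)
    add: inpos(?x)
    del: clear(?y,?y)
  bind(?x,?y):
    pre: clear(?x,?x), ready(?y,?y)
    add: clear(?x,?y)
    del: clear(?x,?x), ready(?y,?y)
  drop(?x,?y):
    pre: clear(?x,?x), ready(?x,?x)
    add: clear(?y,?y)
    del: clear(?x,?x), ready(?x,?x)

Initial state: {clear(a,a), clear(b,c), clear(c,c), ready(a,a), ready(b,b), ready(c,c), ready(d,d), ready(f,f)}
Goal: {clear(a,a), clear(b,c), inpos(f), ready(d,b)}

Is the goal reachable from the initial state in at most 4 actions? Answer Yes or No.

Yes

1. swap(b,d)  →  {clear(a,a), clear(b,b), clear(b,c), clear(c,c), ready(a,a), ready(b,b), ready(c,c), ready(d,b), ready(f,f)}
2. grab(f,c)  →  {clear(a,a), clear(b,b), clear(b,c), inpos(f), ready(a,a), ready(b,b), ready(c,c), ready(d,b), ready(f,f)}
optimal plan length = 2; 2 ≤ 4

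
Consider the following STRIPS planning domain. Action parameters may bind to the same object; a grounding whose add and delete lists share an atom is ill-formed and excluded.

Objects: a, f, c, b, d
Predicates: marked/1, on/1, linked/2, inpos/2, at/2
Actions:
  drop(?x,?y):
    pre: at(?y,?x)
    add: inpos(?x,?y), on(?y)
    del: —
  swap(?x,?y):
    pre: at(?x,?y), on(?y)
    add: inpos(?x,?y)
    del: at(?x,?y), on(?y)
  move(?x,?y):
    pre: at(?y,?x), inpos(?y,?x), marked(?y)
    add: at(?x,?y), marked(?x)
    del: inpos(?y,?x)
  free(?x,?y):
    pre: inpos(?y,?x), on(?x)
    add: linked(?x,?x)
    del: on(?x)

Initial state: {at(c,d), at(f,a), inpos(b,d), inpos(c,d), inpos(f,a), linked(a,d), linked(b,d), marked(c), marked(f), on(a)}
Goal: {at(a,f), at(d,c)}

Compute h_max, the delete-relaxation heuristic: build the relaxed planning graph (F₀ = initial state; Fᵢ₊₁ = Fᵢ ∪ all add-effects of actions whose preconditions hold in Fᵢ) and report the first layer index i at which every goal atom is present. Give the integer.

1

F0 = init (10 atoms)
F1 = F0 ∪ {at(a,f), at(d,c), inpos(a,f), inpos(d,c), linked(a,a), marked(a), marked(d), on(c), on(f)}  (19 atoms)
goal ⊆ F1  ⇒  h_max = 1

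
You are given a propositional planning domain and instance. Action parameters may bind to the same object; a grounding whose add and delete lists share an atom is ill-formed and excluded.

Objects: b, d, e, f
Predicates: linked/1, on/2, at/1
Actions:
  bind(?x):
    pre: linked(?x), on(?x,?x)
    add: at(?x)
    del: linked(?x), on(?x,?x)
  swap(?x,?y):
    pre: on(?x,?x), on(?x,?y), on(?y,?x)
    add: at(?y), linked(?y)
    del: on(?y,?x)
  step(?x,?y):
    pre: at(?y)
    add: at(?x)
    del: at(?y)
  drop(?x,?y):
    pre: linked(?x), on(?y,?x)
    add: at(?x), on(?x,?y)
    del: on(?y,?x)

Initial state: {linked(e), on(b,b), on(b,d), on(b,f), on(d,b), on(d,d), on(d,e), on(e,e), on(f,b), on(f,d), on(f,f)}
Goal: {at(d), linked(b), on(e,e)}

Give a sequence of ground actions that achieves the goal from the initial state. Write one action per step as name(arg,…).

1. swap(b,b)  →  {at(b), linked(b), linked(e), on(b,d), on(b,f), on(d,b), on(d,d), on(d,e), on(e,e), on(f,b), on(f,d), on(f,f)}
2. swap(d,d)  →  {at(b), at(d), linked(b), linked(d), linked(e), on(b,d), on(b,f), on(d,b), on(d,e), on(e,e), on(f,b), on(f,d), on(f,f)}

swap(b,b); swap(d,d)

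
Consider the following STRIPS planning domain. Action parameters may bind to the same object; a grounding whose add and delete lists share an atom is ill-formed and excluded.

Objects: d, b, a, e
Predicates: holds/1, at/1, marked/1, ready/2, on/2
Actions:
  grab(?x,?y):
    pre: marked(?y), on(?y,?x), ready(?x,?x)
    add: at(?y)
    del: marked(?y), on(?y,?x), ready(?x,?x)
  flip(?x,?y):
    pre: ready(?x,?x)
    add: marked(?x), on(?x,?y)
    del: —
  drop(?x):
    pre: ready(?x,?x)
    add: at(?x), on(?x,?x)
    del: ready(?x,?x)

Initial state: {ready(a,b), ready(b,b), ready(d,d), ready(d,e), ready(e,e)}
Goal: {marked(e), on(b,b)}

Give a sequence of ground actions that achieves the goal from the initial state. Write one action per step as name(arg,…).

1. flip(b,b)  →  {marked(b), on(b,b), ready(a,b), ready(b,b), ready(d,d), ready(d,e), ready(e,e)}
2. flip(e,d)  →  {marked(b), marked(e), on(b,b), on(e,d), ready(a,b), ready(b,b), ready(d,d), ready(d,e), ready(e,e)}

flip(b,b); flip(e,d)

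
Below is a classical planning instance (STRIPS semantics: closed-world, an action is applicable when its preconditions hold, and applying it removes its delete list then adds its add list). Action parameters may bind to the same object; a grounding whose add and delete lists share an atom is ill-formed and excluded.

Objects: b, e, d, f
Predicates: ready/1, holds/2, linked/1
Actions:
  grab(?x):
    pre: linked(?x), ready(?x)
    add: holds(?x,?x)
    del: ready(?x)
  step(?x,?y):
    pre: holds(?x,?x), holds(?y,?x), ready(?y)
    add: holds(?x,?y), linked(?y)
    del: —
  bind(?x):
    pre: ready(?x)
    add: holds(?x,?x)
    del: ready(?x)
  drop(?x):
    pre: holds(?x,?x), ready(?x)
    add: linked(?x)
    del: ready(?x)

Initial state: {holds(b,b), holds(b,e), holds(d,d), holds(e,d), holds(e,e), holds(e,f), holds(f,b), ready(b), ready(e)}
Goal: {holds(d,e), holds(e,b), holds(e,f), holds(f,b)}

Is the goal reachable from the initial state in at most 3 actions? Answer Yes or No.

1. step(e,b)  →  {holds(b,b), holds(b,e), holds(d,d), holds(e,b), holds(e,d), holds(e,e), holds(e,f), holds(f,b), linked(b), ready(b), ready(e)}
2. step(d,e)  →  {holds(b,b), holds(b,e), holds(d,d), holds(d,e), holds(e,b), holds(e,d), holds(e,e), holds(e,f), holds(f,b), linked(b), linked(e), ready(b), ready(e)}
optimal plan length = 2; 2 ≤ 3

Yes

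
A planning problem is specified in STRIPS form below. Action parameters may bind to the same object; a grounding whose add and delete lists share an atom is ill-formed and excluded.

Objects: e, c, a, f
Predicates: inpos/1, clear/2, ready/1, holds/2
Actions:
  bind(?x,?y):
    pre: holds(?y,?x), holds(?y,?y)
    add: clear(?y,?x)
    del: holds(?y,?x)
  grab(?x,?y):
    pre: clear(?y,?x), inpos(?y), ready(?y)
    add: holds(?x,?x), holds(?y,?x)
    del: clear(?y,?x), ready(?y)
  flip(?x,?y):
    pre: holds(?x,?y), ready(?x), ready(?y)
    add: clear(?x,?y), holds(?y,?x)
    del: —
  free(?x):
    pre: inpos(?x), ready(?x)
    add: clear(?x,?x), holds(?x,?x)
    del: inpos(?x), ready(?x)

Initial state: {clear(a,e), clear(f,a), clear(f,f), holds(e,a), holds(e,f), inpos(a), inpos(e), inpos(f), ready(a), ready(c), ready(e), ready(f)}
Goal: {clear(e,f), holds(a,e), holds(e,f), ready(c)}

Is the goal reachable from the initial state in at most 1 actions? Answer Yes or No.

1. grab(e,a)  →  {clear(f,a), clear(f,f), holds(a,e), holds(e,a), holds(e,e), holds(e,f), inpos(a), inpos(e), inpos(f), ready(c), ready(e), ready(f)}
2. flip(e,f)  →  {clear(e,f), clear(f,a), clear(f,f), holds(a,e), holds(e,a), holds(e,e), holds(e,f), holds(f,e), inpos(a), inpos(e), inpos(f), ready(c), ready(e), ready(f)}
optimal plan length = 2; 2 > 1

No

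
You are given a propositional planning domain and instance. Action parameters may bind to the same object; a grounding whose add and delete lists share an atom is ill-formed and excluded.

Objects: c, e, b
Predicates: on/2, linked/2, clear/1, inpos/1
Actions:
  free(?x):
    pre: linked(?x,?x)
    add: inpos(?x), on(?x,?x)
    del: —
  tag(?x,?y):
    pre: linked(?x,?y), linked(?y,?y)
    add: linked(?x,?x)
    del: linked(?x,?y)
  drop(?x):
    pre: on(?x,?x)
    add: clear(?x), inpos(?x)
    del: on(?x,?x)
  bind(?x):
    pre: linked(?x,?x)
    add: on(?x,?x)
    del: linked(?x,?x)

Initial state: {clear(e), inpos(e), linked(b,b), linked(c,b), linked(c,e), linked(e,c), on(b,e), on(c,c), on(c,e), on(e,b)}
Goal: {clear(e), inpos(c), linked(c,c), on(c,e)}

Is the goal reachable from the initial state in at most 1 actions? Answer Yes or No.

No

1. tag(c,b)  →  {clear(e), inpos(e), linked(b,b), linked(c,c), linked(c,e), linked(e,c), on(b,e), on(c,c), on(c,e), on(e,b)}
2. free(c)  →  {clear(e), inpos(c), inpos(e), linked(b,b), linked(c,c), linked(c,e), linked(e,c), on(b,e), on(c,c), on(c,e), on(e,b)}
optimal plan length = 2; 2 > 1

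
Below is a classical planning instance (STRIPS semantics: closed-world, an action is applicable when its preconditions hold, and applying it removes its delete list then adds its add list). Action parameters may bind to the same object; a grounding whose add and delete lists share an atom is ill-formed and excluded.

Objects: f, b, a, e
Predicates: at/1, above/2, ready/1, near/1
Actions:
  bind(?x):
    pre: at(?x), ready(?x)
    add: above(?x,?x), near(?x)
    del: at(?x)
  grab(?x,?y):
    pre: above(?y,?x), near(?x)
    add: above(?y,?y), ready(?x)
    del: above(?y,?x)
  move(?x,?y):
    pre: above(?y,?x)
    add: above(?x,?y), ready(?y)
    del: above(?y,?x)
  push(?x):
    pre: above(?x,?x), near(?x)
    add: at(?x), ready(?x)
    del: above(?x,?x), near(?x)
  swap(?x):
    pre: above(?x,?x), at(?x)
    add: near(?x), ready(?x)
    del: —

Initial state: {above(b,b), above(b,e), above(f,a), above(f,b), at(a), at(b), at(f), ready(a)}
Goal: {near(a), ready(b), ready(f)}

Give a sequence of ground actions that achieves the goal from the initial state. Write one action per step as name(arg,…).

bind(a); move(b,f); move(f,b)

1. bind(a)  →  {above(a,a), above(b,b), above(b,e), above(f,a), above(f,b), at(b), at(f), near(a), ready(a)}
2. move(b,f)  →  {above(a,a), above(b,b), above(b,e), above(b,f), above(f,a), at(b), at(f), near(a), ready(a), ready(f)}
3. move(f,b)  →  {above(a,a), above(b,b), above(b,e), above(f,a), above(f,b), at(b), at(f), near(a), ready(a), ready(b), ready(f)}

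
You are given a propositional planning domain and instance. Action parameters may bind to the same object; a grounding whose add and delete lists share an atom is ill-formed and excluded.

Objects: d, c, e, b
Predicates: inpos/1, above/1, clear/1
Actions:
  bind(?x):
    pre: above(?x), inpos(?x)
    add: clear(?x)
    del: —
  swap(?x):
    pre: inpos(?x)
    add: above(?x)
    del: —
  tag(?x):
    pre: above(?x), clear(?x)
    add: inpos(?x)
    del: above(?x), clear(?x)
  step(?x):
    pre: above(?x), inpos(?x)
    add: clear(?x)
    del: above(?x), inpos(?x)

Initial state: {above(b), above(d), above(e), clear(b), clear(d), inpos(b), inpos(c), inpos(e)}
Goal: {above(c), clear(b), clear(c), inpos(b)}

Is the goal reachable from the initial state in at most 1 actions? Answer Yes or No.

1. swap(c)  →  {above(b), above(c), above(d), above(e), clear(b), clear(d), inpos(b), inpos(c), inpos(e)}
2. bind(c)  →  {above(b), above(c), above(d), above(e), clear(b), clear(c), clear(d), inpos(b), inpos(c), inpos(e)}
optimal plan length = 2; 2 > 1

No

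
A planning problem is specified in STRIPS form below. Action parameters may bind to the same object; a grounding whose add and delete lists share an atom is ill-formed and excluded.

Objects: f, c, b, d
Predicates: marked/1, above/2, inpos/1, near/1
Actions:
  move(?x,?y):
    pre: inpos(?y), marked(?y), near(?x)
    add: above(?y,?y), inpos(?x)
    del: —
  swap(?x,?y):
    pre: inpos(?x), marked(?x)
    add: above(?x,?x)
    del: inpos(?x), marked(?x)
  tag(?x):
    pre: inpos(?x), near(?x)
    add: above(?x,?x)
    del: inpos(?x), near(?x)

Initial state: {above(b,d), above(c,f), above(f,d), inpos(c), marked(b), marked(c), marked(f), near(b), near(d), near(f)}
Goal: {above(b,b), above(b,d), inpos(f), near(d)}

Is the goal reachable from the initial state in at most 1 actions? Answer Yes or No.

1. move(b,c)  →  {above(b,d), above(c,c), above(c,f), above(f,d), inpos(b), inpos(c), marked(b), marked(c), marked(f), near(b), near(d), near(f)}
2. move(f,b)  →  {above(b,b), above(b,d), above(c,c), above(c,f), above(f,d), inpos(b), inpos(c), inpos(f), marked(b), marked(c), marked(f), near(b), near(d), near(f)}
optimal plan length = 2; 2 > 1

No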